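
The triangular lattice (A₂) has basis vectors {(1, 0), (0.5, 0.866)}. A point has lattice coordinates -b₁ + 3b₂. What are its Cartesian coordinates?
(0.5, 2.598)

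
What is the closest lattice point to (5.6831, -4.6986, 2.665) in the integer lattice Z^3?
(6, -5, 3)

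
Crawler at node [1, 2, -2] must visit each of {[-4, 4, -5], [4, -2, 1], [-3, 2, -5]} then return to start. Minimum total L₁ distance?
40
(one optimal route: (1, 2, -2) → (-4, 4, -5) → (-3, 2, -5) → (4, -2, 1) → (1, 2, -2))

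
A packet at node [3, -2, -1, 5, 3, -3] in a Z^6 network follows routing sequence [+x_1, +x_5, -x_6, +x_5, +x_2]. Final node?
(4, -1, -1, 5, 5, -4)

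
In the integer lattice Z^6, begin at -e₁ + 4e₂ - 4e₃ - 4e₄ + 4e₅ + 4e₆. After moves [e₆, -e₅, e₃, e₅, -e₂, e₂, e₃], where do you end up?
(-1, 4, -2, -4, 4, 5)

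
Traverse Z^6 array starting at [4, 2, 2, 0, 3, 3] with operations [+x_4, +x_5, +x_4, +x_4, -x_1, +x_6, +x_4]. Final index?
(3, 2, 2, 4, 4, 4)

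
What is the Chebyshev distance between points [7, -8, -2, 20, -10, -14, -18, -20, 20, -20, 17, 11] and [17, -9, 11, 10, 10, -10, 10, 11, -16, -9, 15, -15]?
36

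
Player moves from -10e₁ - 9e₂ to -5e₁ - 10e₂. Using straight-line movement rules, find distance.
5.09902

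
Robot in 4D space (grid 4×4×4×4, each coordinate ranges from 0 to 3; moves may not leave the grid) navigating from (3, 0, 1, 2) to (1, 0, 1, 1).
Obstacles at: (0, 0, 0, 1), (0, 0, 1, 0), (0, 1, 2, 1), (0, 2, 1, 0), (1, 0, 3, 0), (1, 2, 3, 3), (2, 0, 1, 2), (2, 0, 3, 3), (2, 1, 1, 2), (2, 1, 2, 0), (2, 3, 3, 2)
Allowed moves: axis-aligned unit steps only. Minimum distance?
3
(one shortest path: (3, 0, 1, 2) → (3, 0, 1, 1) → (2, 0, 1, 1) → (1, 0, 1, 1))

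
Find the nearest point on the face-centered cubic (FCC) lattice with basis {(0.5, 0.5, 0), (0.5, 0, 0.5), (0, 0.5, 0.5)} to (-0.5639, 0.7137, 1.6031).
(-0.5, 1, 1.5)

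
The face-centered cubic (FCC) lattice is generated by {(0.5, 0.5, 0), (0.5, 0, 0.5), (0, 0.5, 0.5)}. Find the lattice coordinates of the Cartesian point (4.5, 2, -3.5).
10b₁ - b₂ - 6b₃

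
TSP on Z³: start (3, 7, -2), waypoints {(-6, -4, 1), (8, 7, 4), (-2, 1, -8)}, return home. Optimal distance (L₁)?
74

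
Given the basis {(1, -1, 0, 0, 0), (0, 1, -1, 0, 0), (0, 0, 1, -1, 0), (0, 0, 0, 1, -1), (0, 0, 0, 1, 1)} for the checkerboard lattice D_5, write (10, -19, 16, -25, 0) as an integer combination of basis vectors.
10b₁ - 9b₂ + 7b₃ - 9b₄ - 9b₅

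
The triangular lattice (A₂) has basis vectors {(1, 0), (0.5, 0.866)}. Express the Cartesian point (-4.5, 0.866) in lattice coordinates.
-5b₁ + b₂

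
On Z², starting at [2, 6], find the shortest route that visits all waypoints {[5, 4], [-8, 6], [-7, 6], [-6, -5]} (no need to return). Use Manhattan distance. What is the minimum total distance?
33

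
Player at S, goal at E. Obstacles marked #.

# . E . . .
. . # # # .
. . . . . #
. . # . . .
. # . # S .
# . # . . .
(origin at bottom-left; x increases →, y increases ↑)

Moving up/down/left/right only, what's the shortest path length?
8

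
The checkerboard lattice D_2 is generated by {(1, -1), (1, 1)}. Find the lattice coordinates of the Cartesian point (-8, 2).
-5b₁ - 3b₂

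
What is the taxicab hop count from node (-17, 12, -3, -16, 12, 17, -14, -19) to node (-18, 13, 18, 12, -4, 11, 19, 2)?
127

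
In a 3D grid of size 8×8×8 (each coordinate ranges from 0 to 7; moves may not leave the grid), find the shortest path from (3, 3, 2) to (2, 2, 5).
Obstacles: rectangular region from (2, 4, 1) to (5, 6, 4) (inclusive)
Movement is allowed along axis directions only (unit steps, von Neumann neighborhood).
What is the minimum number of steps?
5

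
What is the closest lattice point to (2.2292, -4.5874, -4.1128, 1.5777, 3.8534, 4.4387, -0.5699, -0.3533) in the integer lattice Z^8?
(2, -5, -4, 2, 4, 4, -1, 0)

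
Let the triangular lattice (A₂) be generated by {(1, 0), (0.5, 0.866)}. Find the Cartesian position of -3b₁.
(-3, 0)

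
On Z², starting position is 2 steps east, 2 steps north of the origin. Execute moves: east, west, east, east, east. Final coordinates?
(5, 2)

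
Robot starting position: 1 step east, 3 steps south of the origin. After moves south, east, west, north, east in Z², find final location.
(2, -3)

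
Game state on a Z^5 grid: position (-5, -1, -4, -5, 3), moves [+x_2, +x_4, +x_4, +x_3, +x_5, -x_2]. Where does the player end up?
(-5, -1, -3, -3, 4)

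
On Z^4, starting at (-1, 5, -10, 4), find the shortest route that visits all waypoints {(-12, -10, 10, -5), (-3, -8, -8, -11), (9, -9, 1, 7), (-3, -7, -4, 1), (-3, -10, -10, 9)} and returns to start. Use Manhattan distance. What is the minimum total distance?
166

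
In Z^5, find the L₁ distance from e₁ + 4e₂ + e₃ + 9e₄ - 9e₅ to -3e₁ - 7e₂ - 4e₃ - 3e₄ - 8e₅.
33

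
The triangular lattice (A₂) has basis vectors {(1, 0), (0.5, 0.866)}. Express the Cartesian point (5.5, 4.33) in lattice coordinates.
3b₁ + 5b₂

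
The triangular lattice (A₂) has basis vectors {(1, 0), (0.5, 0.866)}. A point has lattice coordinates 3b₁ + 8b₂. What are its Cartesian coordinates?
(7, 6.928)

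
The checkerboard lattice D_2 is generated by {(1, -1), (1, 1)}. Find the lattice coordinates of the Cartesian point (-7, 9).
-8b₁ + b₂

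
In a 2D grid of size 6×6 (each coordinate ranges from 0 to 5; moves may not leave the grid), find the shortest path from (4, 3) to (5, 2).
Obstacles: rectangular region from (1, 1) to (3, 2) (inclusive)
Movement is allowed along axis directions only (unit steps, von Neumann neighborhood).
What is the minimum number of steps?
2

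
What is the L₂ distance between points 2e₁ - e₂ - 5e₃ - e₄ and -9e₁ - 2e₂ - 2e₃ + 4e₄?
12.49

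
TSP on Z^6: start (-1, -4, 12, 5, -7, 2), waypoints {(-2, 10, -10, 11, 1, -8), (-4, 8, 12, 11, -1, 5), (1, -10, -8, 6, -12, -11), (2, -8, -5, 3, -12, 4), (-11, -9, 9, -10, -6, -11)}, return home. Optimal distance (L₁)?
250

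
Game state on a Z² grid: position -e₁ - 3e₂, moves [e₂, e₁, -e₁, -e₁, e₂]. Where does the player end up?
(-2, -1)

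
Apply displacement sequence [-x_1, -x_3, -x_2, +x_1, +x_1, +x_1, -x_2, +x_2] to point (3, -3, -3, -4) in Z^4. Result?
(5, -4, -4, -4)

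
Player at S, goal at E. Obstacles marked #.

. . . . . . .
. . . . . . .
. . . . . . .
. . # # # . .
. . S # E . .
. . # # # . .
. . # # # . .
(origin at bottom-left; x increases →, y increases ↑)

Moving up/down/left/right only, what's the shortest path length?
10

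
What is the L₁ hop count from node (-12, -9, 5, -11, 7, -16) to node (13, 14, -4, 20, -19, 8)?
138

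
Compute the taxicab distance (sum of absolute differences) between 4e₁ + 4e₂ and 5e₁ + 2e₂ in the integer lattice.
3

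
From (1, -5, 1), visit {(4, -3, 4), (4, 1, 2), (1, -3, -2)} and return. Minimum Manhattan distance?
30
(one optimal route: (1, -5, 1) → (4, -3, 4) → (4, 1, 2) → (1, -3, -2) → (1, -5, 1))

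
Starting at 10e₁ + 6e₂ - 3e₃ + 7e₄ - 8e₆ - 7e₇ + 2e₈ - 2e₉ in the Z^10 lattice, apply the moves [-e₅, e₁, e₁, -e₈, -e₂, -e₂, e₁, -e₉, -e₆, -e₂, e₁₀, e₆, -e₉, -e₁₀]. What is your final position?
(13, 3, -3, 7, -1, -8, -7, 1, -4, 0)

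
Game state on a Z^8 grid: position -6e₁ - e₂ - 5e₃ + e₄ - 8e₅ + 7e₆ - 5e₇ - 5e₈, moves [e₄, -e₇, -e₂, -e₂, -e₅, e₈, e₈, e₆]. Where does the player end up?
(-6, -3, -5, 2, -9, 8, -6, -3)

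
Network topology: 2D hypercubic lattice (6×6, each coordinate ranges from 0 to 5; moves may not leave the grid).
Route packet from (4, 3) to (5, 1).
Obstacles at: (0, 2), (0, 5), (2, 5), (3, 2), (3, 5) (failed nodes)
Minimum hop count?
3
(one shortest path: (4, 3) → (5, 3) → (5, 2) → (5, 1))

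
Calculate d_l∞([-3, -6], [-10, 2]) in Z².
8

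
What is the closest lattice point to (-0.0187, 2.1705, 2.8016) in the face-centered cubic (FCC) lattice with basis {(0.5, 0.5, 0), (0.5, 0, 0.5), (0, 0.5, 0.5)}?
(0, 2, 3)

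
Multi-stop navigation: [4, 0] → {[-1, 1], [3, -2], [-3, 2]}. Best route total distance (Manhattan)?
13
(one optimal route: (4, 0) → (3, -2) → (-1, 1) → (-3, 2))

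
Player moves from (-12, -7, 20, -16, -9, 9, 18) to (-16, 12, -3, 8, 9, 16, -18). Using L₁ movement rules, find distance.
131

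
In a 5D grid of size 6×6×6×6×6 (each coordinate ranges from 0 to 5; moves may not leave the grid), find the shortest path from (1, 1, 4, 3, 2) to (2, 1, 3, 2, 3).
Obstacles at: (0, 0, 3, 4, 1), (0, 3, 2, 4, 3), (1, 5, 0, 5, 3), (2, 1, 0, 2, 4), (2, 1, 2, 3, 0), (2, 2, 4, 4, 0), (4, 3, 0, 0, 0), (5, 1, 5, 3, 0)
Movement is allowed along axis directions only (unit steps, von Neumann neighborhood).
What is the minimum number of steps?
4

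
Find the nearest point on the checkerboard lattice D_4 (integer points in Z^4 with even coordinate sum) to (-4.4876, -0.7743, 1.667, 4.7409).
(-4, -1, 2, 5)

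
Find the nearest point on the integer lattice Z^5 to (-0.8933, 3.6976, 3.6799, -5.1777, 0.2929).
(-1, 4, 4, -5, 0)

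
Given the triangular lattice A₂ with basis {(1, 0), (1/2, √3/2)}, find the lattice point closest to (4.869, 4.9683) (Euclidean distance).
(5, 5.196)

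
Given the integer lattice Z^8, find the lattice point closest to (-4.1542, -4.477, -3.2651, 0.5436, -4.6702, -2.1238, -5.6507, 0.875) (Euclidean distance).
(-4, -4, -3, 1, -5, -2, -6, 1)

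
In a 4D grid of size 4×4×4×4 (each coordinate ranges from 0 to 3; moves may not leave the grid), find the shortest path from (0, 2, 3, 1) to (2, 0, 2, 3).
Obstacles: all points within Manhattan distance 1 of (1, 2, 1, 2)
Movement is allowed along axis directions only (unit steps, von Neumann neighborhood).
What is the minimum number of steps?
7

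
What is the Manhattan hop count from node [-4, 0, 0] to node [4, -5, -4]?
17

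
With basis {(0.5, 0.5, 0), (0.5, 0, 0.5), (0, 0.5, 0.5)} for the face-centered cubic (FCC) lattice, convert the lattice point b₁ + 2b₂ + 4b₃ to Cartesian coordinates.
(1.5, 2.5, 3)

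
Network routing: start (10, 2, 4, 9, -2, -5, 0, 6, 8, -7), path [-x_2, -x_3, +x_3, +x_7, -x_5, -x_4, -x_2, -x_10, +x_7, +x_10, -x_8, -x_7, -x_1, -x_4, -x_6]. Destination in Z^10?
(9, 0, 4, 7, -3, -6, 1, 5, 8, -7)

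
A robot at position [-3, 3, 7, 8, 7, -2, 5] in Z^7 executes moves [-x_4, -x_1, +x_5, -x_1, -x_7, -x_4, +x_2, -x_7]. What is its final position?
(-5, 4, 7, 6, 8, -2, 3)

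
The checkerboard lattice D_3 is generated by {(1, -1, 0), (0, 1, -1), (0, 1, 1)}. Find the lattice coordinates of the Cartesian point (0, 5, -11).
8b₂ - 3b₃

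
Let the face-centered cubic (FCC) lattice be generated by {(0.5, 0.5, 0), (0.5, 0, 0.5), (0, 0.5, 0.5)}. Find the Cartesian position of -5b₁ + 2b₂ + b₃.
(-1.5, -2, 1.5)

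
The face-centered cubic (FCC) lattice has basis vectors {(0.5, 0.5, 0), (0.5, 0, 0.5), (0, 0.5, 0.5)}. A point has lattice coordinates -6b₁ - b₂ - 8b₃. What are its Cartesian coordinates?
(-3.5, -7, -4.5)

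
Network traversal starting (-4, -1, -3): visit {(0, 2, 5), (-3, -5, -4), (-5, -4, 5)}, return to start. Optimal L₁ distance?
44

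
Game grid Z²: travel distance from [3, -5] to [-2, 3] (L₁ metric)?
13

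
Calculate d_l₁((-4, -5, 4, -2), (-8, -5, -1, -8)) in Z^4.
15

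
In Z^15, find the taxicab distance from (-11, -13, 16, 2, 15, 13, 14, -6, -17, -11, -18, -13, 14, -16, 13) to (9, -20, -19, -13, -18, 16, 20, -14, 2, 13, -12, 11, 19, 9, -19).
262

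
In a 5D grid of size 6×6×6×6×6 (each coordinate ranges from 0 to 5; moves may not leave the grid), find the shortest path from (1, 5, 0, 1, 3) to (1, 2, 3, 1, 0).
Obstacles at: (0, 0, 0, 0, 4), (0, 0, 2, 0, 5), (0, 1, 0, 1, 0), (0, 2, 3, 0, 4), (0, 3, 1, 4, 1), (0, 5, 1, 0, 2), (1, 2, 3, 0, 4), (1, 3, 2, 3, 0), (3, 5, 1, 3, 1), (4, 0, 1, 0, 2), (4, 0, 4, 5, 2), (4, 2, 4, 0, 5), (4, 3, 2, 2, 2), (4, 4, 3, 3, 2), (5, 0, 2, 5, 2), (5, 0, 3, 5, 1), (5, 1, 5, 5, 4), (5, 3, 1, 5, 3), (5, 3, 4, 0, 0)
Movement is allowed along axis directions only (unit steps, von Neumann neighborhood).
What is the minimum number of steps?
9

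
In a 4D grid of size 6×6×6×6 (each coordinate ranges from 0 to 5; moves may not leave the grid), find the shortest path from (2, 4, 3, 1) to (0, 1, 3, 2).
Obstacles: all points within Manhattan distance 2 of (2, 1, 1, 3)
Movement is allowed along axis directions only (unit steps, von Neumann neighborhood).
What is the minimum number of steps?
6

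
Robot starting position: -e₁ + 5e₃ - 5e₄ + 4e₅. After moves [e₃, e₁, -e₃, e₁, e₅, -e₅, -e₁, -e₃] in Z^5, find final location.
(0, 0, 4, -5, 4)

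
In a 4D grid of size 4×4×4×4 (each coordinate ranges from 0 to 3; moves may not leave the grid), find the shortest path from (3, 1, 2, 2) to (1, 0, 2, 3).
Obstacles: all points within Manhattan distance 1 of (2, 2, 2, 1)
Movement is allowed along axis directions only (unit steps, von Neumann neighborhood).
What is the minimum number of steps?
4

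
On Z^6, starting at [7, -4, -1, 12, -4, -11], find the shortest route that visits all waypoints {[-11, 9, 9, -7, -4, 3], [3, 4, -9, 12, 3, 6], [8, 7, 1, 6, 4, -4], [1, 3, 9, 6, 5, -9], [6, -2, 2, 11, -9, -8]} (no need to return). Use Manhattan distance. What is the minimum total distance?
174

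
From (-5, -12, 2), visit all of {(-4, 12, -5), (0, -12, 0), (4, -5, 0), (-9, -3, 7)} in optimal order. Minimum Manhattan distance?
72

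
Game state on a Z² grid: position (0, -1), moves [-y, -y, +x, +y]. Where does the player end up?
(1, -2)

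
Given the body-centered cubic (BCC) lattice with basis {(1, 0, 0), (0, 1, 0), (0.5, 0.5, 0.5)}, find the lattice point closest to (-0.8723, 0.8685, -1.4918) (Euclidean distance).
(-0.5, 0.5, -1.5)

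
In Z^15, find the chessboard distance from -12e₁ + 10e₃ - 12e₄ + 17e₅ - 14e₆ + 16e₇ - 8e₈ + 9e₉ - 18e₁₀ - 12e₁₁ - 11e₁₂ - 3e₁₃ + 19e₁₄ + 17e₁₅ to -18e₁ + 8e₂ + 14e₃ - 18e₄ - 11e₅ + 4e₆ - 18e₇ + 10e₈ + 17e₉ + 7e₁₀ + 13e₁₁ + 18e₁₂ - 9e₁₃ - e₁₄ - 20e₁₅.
37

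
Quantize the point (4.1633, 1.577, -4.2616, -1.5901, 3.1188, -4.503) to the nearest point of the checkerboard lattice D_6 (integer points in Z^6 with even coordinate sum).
(4, 2, -4, -2, 3, -5)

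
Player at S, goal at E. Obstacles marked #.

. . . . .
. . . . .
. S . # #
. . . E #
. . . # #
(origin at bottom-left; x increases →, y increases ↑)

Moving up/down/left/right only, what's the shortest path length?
3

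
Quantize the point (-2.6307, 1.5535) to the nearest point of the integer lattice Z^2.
(-3, 2)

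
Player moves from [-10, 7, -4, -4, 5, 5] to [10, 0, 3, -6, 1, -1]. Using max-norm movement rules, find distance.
20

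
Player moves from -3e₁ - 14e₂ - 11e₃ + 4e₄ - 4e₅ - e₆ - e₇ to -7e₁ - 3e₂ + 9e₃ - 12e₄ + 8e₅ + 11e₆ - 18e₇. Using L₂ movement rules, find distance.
37.0135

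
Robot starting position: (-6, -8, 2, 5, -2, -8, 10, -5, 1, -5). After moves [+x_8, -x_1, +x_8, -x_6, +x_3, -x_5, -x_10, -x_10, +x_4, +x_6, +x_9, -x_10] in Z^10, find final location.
(-7, -8, 3, 6, -3, -8, 10, -3, 2, -8)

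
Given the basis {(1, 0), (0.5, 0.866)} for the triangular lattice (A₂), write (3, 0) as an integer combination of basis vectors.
3b₁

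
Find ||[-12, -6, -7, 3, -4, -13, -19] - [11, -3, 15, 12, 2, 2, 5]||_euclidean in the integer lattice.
44.0454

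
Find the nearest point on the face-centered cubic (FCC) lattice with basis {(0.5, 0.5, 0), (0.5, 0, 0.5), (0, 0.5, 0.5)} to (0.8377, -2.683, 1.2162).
(1, -2.5, 1.5)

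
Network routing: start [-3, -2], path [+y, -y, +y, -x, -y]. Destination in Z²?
(-4, -2)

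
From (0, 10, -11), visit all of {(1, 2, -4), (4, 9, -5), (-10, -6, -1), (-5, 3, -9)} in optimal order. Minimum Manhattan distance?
56
(one optimal route: (0, 10, -11) → (4, 9, -5) → (1, 2, -4) → (-5, 3, -9) → (-10, -6, -1))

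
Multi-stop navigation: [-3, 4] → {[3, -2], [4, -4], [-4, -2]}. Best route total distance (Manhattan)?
17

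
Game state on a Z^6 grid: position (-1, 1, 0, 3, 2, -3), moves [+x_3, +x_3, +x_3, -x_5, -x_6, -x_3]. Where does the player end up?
(-1, 1, 2, 3, 1, -4)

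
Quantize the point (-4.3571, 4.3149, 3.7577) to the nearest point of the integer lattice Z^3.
(-4, 4, 4)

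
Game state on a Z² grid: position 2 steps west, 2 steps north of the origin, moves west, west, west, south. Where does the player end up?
(-5, 1)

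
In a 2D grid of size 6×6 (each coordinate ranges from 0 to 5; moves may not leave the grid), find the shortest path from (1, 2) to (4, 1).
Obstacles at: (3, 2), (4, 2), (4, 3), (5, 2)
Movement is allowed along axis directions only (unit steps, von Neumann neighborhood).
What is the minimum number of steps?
4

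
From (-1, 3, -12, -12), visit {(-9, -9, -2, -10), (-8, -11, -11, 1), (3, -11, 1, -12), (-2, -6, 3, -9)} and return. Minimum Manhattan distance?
120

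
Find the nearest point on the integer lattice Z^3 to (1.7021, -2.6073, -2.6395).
(2, -3, -3)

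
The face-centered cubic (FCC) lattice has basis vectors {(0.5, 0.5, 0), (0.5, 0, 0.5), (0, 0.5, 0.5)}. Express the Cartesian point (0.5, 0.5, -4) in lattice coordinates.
5b₁ - 4b₂ - 4b₃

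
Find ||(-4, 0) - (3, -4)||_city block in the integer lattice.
11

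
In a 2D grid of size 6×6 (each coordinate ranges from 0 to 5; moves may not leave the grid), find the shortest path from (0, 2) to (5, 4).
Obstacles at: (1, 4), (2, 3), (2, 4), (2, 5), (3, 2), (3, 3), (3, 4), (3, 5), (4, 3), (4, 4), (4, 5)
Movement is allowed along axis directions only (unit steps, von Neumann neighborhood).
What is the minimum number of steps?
9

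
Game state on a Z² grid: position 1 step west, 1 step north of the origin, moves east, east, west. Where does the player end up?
(0, 1)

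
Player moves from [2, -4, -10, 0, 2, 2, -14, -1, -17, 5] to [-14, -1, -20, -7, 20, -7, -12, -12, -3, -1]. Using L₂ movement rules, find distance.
34.2929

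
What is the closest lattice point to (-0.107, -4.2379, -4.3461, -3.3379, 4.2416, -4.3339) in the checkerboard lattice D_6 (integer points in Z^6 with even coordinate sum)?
(0, -4, -5, -3, 4, -4)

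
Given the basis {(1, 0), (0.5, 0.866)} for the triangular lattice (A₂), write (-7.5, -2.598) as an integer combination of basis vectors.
-6b₁ - 3b₂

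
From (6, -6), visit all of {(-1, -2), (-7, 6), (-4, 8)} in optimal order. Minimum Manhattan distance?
29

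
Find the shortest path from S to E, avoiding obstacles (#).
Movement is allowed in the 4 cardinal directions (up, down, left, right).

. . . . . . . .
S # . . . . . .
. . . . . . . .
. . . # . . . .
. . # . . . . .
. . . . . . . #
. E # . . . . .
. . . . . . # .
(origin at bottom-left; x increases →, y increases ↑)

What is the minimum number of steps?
6
(one shortest path: (0, 6) → (0, 5) → (1, 5) → (1, 4) → (1, 3) → (1, 2) → (1, 1))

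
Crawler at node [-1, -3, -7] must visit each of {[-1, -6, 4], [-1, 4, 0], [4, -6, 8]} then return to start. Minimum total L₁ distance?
60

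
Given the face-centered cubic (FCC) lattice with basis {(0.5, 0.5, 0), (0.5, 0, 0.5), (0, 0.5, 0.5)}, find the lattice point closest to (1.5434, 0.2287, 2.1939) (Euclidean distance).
(1.5, 0.5, 2)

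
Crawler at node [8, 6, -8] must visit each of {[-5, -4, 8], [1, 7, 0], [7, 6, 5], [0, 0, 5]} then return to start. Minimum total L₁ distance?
80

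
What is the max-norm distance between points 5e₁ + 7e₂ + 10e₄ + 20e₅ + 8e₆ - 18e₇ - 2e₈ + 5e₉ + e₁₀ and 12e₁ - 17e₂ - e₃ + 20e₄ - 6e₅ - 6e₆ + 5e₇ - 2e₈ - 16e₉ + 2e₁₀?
26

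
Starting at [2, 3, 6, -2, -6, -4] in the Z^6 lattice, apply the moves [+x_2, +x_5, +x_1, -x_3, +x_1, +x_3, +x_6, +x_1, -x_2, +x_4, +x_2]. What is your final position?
(5, 4, 6, -1, -5, -3)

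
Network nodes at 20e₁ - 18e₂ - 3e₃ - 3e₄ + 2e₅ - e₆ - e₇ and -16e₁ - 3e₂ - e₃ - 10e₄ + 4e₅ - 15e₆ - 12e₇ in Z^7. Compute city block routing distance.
87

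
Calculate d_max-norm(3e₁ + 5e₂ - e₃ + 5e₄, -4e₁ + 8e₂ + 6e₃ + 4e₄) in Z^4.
7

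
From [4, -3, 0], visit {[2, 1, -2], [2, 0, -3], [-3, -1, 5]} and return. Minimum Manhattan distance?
38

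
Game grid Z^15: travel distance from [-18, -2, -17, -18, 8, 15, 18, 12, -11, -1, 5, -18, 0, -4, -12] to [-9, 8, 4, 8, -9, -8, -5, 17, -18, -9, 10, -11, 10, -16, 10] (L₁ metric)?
205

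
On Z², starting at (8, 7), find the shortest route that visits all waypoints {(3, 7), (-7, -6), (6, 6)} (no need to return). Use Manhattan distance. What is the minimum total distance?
30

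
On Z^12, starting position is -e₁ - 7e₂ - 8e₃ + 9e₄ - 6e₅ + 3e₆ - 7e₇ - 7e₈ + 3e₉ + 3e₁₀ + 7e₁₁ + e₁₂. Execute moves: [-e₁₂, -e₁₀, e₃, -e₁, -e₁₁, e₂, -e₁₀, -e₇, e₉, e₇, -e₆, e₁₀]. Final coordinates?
(-2, -6, -7, 9, -6, 2, -7, -7, 4, 2, 6, 0)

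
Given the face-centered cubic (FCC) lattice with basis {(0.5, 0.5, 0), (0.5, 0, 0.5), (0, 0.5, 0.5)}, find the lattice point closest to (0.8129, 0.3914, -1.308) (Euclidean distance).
(1, 0.5, -1.5)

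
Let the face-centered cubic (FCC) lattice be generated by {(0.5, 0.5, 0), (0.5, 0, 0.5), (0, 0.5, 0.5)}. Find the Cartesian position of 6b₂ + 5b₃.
(3, 2.5, 5.5)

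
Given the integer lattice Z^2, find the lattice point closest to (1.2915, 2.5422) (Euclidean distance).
(1, 3)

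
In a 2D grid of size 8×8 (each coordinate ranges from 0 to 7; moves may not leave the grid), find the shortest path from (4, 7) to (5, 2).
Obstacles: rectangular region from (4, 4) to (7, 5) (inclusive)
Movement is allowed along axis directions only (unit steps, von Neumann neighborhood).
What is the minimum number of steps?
8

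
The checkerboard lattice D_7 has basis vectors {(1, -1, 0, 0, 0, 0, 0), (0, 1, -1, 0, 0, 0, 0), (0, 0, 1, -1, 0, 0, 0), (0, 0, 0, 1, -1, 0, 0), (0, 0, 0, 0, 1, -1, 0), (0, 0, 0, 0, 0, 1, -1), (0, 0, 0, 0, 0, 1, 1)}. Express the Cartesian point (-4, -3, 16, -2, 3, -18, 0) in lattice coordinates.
-4b₁ - 7b₂ + 9b₃ + 7b₄ + 10b₅ - 4b₆ - 4b₇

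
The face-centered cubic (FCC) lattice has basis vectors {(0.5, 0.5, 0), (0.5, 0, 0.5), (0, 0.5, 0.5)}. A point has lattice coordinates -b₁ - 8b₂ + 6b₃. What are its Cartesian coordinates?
(-4.5, 2.5, -1)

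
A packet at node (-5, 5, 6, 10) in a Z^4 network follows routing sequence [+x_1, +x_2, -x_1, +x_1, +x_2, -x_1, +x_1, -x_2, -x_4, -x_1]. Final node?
(-5, 6, 6, 9)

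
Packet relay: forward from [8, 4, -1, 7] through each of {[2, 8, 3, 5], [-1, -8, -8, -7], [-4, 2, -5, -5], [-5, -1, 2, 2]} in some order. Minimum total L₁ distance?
72
(one optimal route: (8, 4, -1, 7) → (2, 8, 3, 5) → (-5, -1, 2, 2) → (-4, 2, -5, -5) → (-1, -8, -8, -7))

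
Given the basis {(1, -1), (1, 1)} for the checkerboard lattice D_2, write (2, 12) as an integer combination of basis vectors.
-5b₁ + 7b₂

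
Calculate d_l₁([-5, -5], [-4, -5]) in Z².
1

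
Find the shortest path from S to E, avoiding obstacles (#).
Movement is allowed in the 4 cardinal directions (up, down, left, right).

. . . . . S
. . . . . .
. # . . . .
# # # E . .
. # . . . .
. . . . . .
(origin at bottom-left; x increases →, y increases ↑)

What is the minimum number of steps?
5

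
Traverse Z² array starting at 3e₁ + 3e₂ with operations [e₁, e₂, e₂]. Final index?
(4, 5)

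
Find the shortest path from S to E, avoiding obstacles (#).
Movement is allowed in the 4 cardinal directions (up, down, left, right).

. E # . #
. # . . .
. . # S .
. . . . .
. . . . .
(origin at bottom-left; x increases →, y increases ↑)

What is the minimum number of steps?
8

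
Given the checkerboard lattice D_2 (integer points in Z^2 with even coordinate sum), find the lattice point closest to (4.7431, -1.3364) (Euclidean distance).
(5, -1)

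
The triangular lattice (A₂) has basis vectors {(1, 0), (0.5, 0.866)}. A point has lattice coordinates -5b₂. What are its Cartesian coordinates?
(-2.5, -4.33)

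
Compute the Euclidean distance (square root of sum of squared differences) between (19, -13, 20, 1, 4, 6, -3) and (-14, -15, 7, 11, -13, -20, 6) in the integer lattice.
49.0714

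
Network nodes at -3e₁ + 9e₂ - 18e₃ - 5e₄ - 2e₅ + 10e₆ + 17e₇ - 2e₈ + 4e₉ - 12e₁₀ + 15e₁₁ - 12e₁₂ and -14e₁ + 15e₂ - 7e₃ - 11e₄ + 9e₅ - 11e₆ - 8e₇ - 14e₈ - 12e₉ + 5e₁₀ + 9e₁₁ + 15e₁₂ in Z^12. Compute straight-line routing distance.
54.3599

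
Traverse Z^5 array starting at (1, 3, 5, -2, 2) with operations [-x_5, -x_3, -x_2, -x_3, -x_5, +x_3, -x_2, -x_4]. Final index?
(1, 1, 4, -3, 0)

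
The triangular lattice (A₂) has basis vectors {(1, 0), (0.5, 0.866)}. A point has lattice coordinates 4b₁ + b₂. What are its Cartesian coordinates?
(4.5, 0.866)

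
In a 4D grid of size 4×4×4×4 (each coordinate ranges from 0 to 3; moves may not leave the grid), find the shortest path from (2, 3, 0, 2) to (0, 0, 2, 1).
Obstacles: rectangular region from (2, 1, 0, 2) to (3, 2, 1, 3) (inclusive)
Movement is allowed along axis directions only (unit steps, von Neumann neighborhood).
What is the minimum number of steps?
8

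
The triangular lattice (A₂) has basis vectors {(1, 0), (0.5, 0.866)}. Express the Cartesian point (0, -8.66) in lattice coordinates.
5b₁ - 10b₂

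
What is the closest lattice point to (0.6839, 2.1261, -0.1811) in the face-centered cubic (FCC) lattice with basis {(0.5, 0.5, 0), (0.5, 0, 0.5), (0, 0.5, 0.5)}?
(1, 2, 0)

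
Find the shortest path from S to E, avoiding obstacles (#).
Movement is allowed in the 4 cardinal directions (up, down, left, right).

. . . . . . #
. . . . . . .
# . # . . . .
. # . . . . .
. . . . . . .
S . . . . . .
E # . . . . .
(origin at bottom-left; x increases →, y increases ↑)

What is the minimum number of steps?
1
(one shortest path: (0, 1) → (0, 0))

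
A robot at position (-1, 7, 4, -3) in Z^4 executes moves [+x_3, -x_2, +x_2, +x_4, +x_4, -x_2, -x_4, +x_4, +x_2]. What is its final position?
(-1, 7, 5, -1)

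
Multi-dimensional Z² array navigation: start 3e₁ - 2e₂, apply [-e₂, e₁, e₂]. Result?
(4, -2)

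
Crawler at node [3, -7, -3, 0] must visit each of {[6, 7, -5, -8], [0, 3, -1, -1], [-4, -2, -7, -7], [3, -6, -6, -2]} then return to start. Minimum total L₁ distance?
82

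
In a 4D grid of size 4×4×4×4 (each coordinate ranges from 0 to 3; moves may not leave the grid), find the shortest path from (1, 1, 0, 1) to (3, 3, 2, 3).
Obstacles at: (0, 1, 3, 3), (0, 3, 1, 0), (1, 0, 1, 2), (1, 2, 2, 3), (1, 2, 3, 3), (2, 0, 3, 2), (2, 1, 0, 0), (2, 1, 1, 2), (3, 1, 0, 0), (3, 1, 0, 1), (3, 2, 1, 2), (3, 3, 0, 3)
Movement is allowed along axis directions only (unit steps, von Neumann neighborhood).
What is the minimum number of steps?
8
(one shortest path: (1, 1, 0, 1) → (2, 1, 0, 1) → (2, 2, 0, 1) → (3, 2, 0, 1) → (3, 3, 0, 1) → (3, 3, 1, 1) → (3, 3, 2, 1) → (3, 3, 2, 2) → (3, 3, 2, 3))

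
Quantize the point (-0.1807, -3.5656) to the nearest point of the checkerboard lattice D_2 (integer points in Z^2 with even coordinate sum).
(0, -4)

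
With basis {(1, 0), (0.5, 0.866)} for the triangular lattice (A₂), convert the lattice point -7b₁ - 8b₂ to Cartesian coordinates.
(-11, -6.928)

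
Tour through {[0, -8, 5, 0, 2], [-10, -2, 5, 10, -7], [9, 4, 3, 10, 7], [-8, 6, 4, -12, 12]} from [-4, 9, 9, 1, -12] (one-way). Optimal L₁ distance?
155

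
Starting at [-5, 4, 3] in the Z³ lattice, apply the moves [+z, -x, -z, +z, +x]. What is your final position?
(-5, 4, 4)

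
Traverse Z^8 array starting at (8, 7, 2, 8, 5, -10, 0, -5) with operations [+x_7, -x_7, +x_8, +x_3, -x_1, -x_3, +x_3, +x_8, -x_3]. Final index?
(7, 7, 2, 8, 5, -10, 0, -3)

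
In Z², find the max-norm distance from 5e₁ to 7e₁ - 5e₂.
5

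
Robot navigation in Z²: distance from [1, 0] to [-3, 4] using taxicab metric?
8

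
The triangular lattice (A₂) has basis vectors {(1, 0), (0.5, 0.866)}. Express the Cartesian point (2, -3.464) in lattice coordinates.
4b₁ - 4b₂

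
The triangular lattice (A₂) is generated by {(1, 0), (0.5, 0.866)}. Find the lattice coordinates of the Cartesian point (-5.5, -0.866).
-5b₁ - b₂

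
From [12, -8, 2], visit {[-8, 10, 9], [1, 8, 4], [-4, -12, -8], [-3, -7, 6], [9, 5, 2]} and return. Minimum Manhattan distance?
120
(one optimal route: (12, -8, 2) → (-4, -12, -8) → (-3, -7, 6) → (-8, 10, 9) → (1, 8, 4) → (9, 5, 2) → (12, -8, 2))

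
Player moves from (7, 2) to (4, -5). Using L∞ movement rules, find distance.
7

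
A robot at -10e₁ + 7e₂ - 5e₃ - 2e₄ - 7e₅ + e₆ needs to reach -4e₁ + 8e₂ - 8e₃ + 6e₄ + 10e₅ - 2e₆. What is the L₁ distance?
38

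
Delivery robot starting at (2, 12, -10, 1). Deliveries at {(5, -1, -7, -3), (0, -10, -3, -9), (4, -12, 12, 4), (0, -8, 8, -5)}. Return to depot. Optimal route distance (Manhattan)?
136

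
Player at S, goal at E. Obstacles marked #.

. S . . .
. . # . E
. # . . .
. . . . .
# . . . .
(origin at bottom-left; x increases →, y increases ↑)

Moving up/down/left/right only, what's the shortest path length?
4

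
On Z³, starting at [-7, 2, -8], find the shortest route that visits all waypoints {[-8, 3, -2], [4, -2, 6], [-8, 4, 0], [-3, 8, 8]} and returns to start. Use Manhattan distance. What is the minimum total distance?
76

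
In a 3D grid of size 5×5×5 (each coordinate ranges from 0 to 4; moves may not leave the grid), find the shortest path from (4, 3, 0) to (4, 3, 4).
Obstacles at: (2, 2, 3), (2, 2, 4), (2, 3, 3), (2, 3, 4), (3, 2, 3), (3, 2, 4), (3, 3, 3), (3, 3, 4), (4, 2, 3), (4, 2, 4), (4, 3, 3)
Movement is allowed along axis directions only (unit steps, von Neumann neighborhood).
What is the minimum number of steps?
6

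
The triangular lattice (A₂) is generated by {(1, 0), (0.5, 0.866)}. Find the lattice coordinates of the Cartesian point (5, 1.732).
4b₁ + 2b₂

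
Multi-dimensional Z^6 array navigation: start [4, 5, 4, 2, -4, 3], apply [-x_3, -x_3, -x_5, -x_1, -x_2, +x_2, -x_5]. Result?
(3, 5, 2, 2, -6, 3)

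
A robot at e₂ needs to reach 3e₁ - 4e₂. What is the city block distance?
8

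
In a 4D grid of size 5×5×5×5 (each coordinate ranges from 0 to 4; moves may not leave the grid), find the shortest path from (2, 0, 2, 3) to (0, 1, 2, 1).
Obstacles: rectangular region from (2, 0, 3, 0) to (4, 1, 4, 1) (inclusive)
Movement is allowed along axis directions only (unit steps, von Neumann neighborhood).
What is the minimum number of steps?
5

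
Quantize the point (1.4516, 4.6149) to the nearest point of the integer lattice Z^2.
(1, 5)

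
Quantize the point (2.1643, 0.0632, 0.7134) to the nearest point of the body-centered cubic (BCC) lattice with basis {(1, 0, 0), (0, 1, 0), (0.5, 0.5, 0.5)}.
(2, 0, 1)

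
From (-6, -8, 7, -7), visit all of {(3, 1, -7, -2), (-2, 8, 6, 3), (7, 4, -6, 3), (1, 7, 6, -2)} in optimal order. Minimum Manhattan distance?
74
(one optimal route: (-6, -8, 7, -7) → (-2, 8, 6, 3) → (1, 7, 6, -2) → (3, 1, -7, -2) → (7, 4, -6, 3))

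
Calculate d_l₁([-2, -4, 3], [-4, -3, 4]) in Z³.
4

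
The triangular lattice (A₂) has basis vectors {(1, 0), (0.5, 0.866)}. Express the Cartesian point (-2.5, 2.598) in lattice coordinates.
-4b₁ + 3b₂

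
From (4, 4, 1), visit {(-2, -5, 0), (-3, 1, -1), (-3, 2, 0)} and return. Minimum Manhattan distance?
36
(one optimal route: (4, 4, 1) → (-2, -5, 0) → (-3, 1, -1) → (-3, 2, 0) → (4, 4, 1))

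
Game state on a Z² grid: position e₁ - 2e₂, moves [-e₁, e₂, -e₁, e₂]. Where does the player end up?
(-1, 0)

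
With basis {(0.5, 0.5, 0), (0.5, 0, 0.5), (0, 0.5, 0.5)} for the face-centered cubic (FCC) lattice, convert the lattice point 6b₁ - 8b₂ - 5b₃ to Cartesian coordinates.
(-1, 0.5, -6.5)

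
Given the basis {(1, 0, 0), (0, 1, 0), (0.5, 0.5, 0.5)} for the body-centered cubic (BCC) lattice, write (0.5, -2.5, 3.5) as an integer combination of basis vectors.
-3b₁ - 6b₂ + 7b₃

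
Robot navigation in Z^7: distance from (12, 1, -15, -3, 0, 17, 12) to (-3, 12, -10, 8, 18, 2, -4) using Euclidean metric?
36.0139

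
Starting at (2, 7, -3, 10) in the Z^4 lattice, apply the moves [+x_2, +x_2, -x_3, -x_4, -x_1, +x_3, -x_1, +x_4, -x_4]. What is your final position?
(0, 9, -3, 9)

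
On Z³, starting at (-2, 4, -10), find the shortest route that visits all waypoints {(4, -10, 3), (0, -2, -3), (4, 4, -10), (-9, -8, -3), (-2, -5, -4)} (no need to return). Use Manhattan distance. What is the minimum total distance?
61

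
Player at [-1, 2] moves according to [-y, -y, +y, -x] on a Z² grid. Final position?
(-2, 1)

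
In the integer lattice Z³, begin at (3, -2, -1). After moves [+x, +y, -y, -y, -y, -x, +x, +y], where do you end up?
(4, -3, -1)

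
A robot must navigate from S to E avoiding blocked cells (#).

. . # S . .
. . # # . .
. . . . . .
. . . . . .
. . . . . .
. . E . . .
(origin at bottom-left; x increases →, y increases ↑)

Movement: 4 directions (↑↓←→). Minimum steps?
8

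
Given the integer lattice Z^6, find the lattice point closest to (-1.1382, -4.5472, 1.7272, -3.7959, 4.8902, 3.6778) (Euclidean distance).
(-1, -5, 2, -4, 5, 4)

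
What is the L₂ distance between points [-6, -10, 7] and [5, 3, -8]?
22.6936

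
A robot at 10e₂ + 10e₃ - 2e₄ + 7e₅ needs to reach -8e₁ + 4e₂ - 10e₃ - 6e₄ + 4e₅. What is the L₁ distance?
41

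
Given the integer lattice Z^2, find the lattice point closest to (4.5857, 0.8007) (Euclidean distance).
(5, 1)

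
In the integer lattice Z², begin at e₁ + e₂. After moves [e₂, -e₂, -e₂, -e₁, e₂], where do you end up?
(0, 1)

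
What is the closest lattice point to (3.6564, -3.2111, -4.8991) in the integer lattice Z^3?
(4, -3, -5)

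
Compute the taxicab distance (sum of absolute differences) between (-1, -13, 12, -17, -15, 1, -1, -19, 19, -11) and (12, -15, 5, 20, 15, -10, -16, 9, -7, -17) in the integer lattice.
175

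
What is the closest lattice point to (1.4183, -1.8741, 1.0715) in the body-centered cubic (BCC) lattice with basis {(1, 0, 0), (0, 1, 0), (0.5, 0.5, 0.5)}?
(1, -2, 1)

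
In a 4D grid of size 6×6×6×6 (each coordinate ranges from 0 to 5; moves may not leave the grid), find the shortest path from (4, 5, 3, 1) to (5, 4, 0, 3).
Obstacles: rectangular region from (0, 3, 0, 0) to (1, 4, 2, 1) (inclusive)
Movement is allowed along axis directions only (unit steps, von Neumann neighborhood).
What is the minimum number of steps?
7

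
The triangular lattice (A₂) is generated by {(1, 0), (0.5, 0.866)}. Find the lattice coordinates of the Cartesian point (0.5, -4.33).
3b₁ - 5b₂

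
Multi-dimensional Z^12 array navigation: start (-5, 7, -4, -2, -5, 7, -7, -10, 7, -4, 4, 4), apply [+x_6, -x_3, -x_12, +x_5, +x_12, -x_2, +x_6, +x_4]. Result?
(-5, 6, -5, -1, -4, 9, -7, -10, 7, -4, 4, 4)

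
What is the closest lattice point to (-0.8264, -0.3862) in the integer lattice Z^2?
(-1, 0)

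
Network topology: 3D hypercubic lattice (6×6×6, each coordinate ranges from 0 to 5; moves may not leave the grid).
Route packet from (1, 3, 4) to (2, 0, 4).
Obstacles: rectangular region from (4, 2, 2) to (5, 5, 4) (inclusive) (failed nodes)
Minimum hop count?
4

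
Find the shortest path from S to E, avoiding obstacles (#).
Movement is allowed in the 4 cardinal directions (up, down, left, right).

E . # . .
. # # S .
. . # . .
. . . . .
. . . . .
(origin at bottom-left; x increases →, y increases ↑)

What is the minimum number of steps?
8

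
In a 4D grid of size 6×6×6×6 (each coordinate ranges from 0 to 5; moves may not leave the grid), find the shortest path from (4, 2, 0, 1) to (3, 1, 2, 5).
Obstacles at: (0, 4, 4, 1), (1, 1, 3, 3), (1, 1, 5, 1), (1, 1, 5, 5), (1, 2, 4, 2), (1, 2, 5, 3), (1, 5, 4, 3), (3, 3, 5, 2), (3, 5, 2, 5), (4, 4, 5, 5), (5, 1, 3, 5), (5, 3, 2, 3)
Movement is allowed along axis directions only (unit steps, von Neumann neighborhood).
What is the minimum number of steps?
8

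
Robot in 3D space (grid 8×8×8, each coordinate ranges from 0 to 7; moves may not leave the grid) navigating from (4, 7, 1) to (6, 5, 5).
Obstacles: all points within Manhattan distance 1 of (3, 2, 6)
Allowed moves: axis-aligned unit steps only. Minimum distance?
8
(one shortest path: (4, 7, 1) → (5, 7, 1) → (6, 7, 1) → (6, 6, 1) → (6, 5, 1) → (6, 5, 2) → (6, 5, 3) → (6, 5, 4) → (6, 5, 5))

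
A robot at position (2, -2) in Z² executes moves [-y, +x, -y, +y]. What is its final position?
(3, -3)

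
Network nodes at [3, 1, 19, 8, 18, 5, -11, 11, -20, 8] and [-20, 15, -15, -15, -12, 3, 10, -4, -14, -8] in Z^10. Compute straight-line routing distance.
65.3605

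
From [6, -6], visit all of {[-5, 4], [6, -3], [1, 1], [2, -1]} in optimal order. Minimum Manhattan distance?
21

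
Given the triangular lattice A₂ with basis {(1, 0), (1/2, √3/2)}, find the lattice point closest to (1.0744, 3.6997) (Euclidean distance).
(1, 3.464)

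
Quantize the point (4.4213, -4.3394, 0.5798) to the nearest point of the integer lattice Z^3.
(4, -4, 1)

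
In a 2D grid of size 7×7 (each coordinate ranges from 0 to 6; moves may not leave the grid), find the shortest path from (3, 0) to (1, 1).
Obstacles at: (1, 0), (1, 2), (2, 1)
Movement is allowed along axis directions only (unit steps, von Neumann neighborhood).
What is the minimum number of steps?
9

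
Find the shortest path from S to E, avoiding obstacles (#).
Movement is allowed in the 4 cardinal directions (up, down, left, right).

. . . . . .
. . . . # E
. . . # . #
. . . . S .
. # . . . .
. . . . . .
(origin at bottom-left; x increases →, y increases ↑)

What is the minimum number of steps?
9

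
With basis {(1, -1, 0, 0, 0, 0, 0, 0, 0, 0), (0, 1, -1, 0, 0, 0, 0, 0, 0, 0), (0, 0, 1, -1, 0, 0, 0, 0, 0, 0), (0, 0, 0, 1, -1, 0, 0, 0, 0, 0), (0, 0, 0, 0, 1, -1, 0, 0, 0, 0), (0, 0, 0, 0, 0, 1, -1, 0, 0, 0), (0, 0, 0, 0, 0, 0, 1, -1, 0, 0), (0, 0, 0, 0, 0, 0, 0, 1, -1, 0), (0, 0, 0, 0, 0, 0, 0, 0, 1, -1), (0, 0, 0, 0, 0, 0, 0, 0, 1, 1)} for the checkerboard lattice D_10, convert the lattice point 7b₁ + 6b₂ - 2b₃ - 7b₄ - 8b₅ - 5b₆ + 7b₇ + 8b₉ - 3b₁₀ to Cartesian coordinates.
(7, -1, -8, -5, -1, 3, 12, -7, 5, -11)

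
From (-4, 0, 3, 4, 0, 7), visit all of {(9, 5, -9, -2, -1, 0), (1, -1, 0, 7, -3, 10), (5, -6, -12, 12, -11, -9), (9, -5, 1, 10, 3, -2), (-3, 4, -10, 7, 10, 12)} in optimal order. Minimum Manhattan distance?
177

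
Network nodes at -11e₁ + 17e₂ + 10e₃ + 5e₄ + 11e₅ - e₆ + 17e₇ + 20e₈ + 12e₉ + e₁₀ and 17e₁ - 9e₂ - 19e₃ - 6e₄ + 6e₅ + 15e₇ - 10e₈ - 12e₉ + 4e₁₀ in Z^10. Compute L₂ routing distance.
62.7455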